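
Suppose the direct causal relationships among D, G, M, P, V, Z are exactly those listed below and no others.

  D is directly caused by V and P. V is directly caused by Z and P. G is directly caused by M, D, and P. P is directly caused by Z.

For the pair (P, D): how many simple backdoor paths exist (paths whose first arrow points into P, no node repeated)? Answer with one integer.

A backdoor path from P to D is any simple undirected path whose first edge points into P (i.e. leaves P via a parent).
Parents of P: {Z}.
Enumerating:
  P1: P <- Z -> V -> D
That exhausts the simple backdoor paths. Count: 1.

1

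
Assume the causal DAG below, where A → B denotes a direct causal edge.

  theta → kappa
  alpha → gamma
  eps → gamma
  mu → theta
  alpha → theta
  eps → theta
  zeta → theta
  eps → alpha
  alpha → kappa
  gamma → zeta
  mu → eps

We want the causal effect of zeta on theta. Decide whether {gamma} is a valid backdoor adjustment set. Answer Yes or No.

Backdoor paths from zeta to theta (paths whose first edge points into zeta):
  P1: zeta <- gamma <- eps <- mu -> theta
  P2: zeta <- gamma <- eps -> alpha -> theta
  P3: zeta <- gamma <- eps -> alpha -> kappa <- theta
  P4: zeta <- gamma <- eps -> theta
  P5: zeta <- gamma <- alpha <- eps <- mu -> theta
  P6: zeta <- gamma <- alpha <- eps -> theta
  P7: zeta <- gamma <- alpha -> theta
  P8: zeta <- gamma <- alpha -> kappa <- theta
Condition 1 (no descendant of zeta in the set): holds — descendants of zeta are {kappa, theta}; none are in {gamma}.
Condition 2 (every backdoor path blocked by {gamma}):
  P1: blocked at chain node gamma ∈ conditioning set.
  P2: blocked at chain node gamma ∈ conditioning set.
  P3: blocked at chain node gamma ∈ conditioning set.
  P4: blocked at chain node gamma ∈ conditioning set.
  P5: blocked at chain node gamma ∈ conditioning set.
  P6: blocked at chain node gamma ∈ conditioning set.
  P7: blocked at chain node gamma ∈ conditioning set.
  P8: blocked at chain node gamma ∈ conditioning set.
{gamma} satisfies the backdoor criterion.

Yes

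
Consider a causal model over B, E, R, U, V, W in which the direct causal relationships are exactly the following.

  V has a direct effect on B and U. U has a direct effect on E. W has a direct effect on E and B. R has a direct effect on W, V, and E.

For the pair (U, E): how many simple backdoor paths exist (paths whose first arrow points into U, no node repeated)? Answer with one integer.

A backdoor path from U to E is any simple undirected path whose first edge points into U (i.e. leaves U via a parent).
Parents of U: {V}.
Enumerating:
  P1: U <- V <- R -> W -> E
  P2: U <- V <- R -> E
  P3: U <- V -> B <- W <- R -> E
  P4: U <- V -> B <- W -> E
That exhausts the simple backdoor paths. Count: 4.

4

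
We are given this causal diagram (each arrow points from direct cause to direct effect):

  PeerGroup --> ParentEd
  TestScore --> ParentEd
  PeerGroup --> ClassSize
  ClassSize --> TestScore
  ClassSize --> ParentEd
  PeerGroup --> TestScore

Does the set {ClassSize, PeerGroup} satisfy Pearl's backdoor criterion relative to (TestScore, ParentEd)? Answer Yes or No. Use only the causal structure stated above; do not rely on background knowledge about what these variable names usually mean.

Yes

Backdoor paths from TestScore to ParentEd (paths whose first edge points into TestScore):
  P1: TestScore <- PeerGroup -> ClassSize -> ParentEd
  P2: TestScore <- PeerGroup -> ParentEd
  P3: TestScore <- ClassSize <- PeerGroup -> ParentEd
  P4: TestScore <- ClassSize -> ParentEd
Condition 1 (no descendant of TestScore in the set): holds — descendants of TestScore are {ParentEd}; none are in {ClassSize, PeerGroup}.
Condition 2 (every backdoor path blocked by {ClassSize, PeerGroup}):
  P1: blocked at fork node PeerGroup ∈ conditioning set.
  P2: blocked at fork node PeerGroup ∈ conditioning set.
  P3: blocked at chain node ClassSize ∈ conditioning set.
  P4: blocked at fork node ClassSize ∈ conditioning set.
{ClassSize, PeerGroup} satisfies the backdoor criterion.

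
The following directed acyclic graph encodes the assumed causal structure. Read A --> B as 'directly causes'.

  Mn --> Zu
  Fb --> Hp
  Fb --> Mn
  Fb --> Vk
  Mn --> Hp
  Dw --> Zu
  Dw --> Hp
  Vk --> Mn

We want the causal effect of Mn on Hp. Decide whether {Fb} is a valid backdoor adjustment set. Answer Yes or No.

Yes

Backdoor paths from Mn to Hp (paths whose first edge points into Mn):
  P1: Mn <- Fb -> Hp
  P2: Mn <- Vk <- Fb -> Hp
Condition 1 (no descendant of Mn in the set): holds — descendants of Mn are {Hp, Zu}; none are in {Fb}.
Condition 2 (every backdoor path blocked by {Fb}):
  P1: blocked at fork node Fb ∈ conditioning set.
  P2: blocked at fork node Fb ∈ conditioning set.
{Fb} satisfies the backdoor criterion.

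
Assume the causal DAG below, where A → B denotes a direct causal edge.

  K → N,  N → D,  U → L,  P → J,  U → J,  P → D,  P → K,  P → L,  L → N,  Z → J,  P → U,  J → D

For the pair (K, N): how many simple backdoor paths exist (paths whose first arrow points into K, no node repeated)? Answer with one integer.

8

A backdoor path from K to N is any simple undirected path whose first edge points into K (i.e. leaves K via a parent).
Parents of K: {P}.
Enumerating:
  P1: K <- P -> U -> J -> D <- N
  P2: K <- P -> U -> L -> N
  P3: K <- P -> J <- U -> L -> N
  P4: K <- P -> J -> D <- N
  P5: K <- P -> L <- U -> J -> D <- N
  P6: K <- P -> L -> N
  P7: K <- P -> D <- J <- U -> L -> N
  P8: K <- P -> D <- N
That exhausts the simple backdoor paths. Count: 8.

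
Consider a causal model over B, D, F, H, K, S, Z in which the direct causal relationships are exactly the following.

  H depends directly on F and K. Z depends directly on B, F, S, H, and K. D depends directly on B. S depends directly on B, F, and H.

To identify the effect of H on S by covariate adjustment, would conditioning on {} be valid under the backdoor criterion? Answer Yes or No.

No

Backdoor paths from H to S (paths whose first edge points into H):
  P1: H <- K -> Z <- B -> S
  P2: H <- K -> Z <- F -> S
  P3: H <- K -> Z <- S
  P4: H <- F -> S
  P5: H <- F -> Z <- B -> S
  P6: H <- F -> Z <- S
Condition 1 (no descendant of H in the set): holds — descendants of H are {S, Z}; none are in {}.
Condition 2 (every backdoor path blocked by {}):
  P1: blocked at collider Z (neither it nor any descendant is in the conditioning set).
  P2: blocked at collider Z (neither it nor any descendant is in the conditioning set).
  P3: blocked at collider Z (neither it nor any descendant is in the conditioning set).
  P4: open — no interior node is in the conditioning set.
  P5: blocked at collider Z (neither it nor any descendant is in the conditioning set).
  P6: blocked at collider Z (neither it nor any descendant is in the conditioning set).
{} does not satisfy the backdoor criterion.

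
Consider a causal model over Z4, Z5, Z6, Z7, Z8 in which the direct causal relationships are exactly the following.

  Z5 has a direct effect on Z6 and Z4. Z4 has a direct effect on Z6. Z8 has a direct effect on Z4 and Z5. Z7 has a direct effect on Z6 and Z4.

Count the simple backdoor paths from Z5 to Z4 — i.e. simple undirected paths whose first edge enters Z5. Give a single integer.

1

A backdoor path from Z5 to Z4 is any simple undirected path whose first edge points into Z5 (i.e. leaves Z5 via a parent).
Parents of Z5: {Z8}.
Enumerating:
  P1: Z5 <- Z8 -> Z4
That exhausts the simple backdoor paths. Count: 1.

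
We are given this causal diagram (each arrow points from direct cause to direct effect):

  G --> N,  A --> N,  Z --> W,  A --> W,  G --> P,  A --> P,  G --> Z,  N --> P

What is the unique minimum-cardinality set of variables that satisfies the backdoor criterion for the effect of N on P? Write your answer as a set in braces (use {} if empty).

Variables eligible for adjustment (non-descendants of N, excluding N and P): {A, G, W, Z}.
Backdoor paths from N to P:
  P1: N <- G -> Z -> W <- A -> P
  P2: N <- G -> P
  P3: N <- A -> W <- Z <- G -> P
  P4: N <- A -> P
The empty set is not sufficient: P2 (N <- G -> P) has no collider blocking it and no conditioned non-collider, so it is open.
Try {A, G}:
  P1: blocked at fork node G ∈ conditioning set.
  P2: blocked at fork node G ∈ conditioning set.
  P3: blocked at fork node A ∈ conditioning set.
  P4: blocked at fork node A ∈ conditioning set.
{A, G} contains no descendant of N and blocks every backdoor path.
Every element of {A, G} is needed (dropping A leaves P4 open; dropping G leaves P2 open), so no proper subset is valid.
Among all size-2 subsets of the eligible variables, only {A, G} blocks every backdoor path, so it is the unique smallest valid adjustment set.

{A, G}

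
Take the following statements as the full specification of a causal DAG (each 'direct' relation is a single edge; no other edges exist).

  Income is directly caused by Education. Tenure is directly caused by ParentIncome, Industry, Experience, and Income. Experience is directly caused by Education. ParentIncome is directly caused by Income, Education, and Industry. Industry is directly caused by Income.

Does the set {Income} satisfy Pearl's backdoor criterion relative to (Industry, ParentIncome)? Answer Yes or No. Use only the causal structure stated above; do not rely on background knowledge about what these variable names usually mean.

Yes

Backdoor paths from Industry to ParentIncome (paths whose first edge points into Industry):
  P1: Industry <- Income <- Education -> Experience -> Tenure <- ParentIncome
  P2: Industry <- Income <- Education -> ParentIncome
  P3: Industry <- Income -> ParentIncome
  P4: Industry <- Income -> Tenure <- Experience <- Education -> ParentIncome
  P5: Industry <- Income -> Tenure <- ParentIncome
Condition 1 (no descendant of Industry in the set): holds — descendants of Industry are {ParentIncome, Tenure}; none are in {Income}.
Condition 2 (every backdoor path blocked by {Income}):
  P1: blocked at chain node Income ∈ conditioning set.
  P2: blocked at chain node Income ∈ conditioning set.
  P3: blocked at fork node Income ∈ conditioning set.
  P4: blocked at fork node Income ∈ conditioning set.
  P5: blocked at fork node Income ∈ conditioning set.
{Income} satisfies the backdoor criterion.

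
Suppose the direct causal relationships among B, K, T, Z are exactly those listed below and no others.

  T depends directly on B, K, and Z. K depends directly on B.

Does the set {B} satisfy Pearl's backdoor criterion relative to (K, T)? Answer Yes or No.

Yes

Backdoor paths from K to T (paths whose first edge points into K):
  P1: K <- B -> T
Condition 1 (no descendant of K in the set): holds — descendants of K are {T}; none are in {B}.
Condition 2 (every backdoor path blocked by {B}):
  P1: blocked at fork node B ∈ conditioning set.
{B} satisfies the backdoor criterion.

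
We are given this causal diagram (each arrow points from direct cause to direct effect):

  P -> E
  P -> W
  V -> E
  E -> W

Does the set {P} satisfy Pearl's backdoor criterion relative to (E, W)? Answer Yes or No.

Yes

Backdoor paths from E to W (paths whose first edge points into E):
  P1: E <- P -> W
Condition 1 (no descendant of E in the set): holds — descendants of E are {W}; none are in {P}.
Condition 2 (every backdoor path blocked by {P}):
  P1: blocked at fork node P ∈ conditioning set.
{P} satisfies the backdoor criterion.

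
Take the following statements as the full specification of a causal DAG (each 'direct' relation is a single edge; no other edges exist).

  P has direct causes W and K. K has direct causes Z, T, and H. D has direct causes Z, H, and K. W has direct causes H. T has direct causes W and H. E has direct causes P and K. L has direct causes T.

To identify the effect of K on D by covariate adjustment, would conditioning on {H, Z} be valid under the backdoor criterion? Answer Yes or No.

Yes

Backdoor paths from K to D (paths whose first edge points into K):
  P1: K <- H -> D
  P2: K <- Z -> D
  P3: K <- T <- H -> D
  P4: K <- T <- W <- H -> D
Condition 1 (no descendant of K in the set): holds — descendants of K are {D, E, P}; none are in {H, Z}.
Condition 2 (every backdoor path blocked by {H, Z}):
  P1: blocked at fork node H ∈ conditioning set.
  P2: blocked at fork node Z ∈ conditioning set.
  P3: blocked at fork node H ∈ conditioning set.
  P4: blocked at fork node H ∈ conditioning set.
{H, Z} satisfies the backdoor criterion.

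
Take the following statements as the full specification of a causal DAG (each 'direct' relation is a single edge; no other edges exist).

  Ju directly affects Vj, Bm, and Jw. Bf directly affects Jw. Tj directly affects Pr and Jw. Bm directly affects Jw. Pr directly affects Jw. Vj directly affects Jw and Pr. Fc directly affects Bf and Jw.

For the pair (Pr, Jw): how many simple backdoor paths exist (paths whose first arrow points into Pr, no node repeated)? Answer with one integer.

4

A backdoor path from Pr to Jw is any simple undirected path whose first edge points into Pr (i.e. leaves Pr via a parent).
Parents of Pr: {Tj, Vj}.
Enumerating:
  P1: Pr <- Vj <- Ju -> Bm -> Jw
  P2: Pr <- Vj <- Ju -> Jw
  P3: Pr <- Vj -> Jw
  P4: Pr <- Tj -> Jw
That exhausts the simple backdoor paths. Count: 4.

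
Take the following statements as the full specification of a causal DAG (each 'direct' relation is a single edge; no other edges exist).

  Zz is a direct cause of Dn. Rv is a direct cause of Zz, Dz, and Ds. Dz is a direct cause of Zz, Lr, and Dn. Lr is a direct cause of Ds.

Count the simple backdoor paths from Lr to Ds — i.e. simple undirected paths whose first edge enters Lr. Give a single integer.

A backdoor path from Lr to Ds is any simple undirected path whose first edge points into Lr (i.e. leaves Lr via a parent).
Parents of Lr: {Dz}.
Enumerating:
  P1: Lr <- Dz <- Rv -> Ds
  P2: Lr <- Dz -> Zz <- Rv -> Ds
  P3: Lr <- Dz -> Dn <- Zz <- Rv -> Ds
That exhausts the simple backdoor paths. Count: 3.

3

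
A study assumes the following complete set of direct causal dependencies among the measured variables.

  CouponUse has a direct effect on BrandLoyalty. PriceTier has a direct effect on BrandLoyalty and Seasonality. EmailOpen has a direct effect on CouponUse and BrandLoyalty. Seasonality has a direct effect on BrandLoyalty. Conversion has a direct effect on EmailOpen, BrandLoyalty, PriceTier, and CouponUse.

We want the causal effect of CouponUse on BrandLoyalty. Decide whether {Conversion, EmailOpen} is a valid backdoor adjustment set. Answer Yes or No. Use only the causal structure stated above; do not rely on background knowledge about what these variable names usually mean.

Backdoor paths from CouponUse to BrandLoyalty (paths whose first edge points into CouponUse):
  P1: CouponUse <- Conversion -> PriceTier -> Seasonality -> BrandLoyalty
  P2: CouponUse <- Conversion -> PriceTier -> BrandLoyalty
  P3: CouponUse <- Conversion -> EmailOpen -> BrandLoyalty
  P4: CouponUse <- Conversion -> BrandLoyalty
  P5: CouponUse <- EmailOpen <- Conversion -> PriceTier -> Seasonality -> BrandLoyalty
  P6: CouponUse <- EmailOpen <- Conversion -> PriceTier -> BrandLoyalty
  P7: CouponUse <- EmailOpen <- Conversion -> BrandLoyalty
  P8: CouponUse <- EmailOpen -> BrandLoyalty
Condition 1 (no descendant of CouponUse in the set): holds — descendants of CouponUse are {BrandLoyalty}; none are in {Conversion, EmailOpen}.
Condition 2 (every backdoor path blocked by {Conversion, EmailOpen}):
  P1: blocked at fork node Conversion ∈ conditioning set.
  P2: blocked at fork node Conversion ∈ conditioning set.
  P3: blocked at fork node Conversion ∈ conditioning set.
  P4: blocked at fork node Conversion ∈ conditioning set.
  P5: blocked at chain node EmailOpen ∈ conditioning set.
  P6: blocked at chain node EmailOpen ∈ conditioning set.
  P7: blocked at chain node EmailOpen ∈ conditioning set.
  P8: blocked at fork node EmailOpen ∈ conditioning set.
{Conversion, EmailOpen} satisfies the backdoor criterion.

Yes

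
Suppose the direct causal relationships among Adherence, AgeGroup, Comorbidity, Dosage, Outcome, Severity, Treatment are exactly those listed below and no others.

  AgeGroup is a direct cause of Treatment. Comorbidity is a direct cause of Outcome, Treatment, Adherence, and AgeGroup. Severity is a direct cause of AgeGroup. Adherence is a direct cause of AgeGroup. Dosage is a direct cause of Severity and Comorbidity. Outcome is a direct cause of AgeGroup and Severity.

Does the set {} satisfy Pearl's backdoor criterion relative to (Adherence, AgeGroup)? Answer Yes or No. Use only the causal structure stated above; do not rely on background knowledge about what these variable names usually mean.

No

Backdoor paths from Adherence to AgeGroup (paths whose first edge points into Adherence):
  P1: Adherence <- Comorbidity <- Dosage -> Severity <- Outcome -> AgeGroup
  P2: Adherence <- Comorbidity <- Dosage -> Severity -> AgeGroup
  P3: Adherence <- Comorbidity -> Outcome -> Severity -> AgeGroup
  P4: Adherence <- Comorbidity -> Outcome -> AgeGroup
  P5: Adherence <- Comorbidity -> AgeGroup
  P6: Adherence <- Comorbidity -> Treatment <- AgeGroup
Condition 1 (no descendant of Adherence in the set): holds — descendants of Adherence are {AgeGroup, Treatment}; none are in {}.
Condition 2 (every backdoor path blocked by {}):
  P1: blocked at collider Severity (neither it nor any descendant is in the conditioning set).
  P2: open — no interior node is in the conditioning set.
  P3: open — no interior node is in the conditioning set.
  P4: open — no interior node is in the conditioning set.
  P5: open — no interior node is in the conditioning set.
  P6: blocked at collider Treatment (neither it nor any descendant is in the conditioning set).
{} does not satisfy the backdoor criterion.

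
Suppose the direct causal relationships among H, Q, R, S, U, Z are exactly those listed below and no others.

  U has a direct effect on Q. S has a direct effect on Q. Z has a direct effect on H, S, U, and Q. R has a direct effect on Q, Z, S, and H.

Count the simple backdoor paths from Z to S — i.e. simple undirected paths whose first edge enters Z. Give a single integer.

2

A backdoor path from Z to S is any simple undirected path whose first edge points into Z (i.e. leaves Z via a parent).
Parents of Z: {R}.
Enumerating:
  P1: Z <- R -> S
  P2: Z <- R -> Q <- S
That exhausts the simple backdoor paths. Count: 2.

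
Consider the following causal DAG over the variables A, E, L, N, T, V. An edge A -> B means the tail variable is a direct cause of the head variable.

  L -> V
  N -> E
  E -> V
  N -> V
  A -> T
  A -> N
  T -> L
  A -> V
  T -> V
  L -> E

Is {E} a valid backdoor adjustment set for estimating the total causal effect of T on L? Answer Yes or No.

No

Backdoor paths from T to L (paths whose first edge points into T):
  P1: T <- A -> N -> E <- L
  P2: T <- A -> N -> E -> V <- L
  P3: T <- A -> N -> V <- L
  P4: T <- A -> N -> V <- E <- L
  P5: T <- A -> V <- L
  P6: T <- A -> V <- N -> E <- L
  P7: T <- A -> V <- E <- L
Condition 1 (no descendant of T in the set): FAILS — E is a descendant of T.
Condition 2 (every backdoor path blocked by {E}):
  P1: open — collider(s) E are conditioned on (or have a conditioned descendant) and no non-collider on the path is in the set.
  P2: blocked at chain node E ∈ conditioning set.
  P3: blocked at collider V (neither it nor any descendant is in the conditioning set).
  P4: blocked at collider V (neither it nor any descendant is in the conditioning set).
  P5: blocked at collider V (neither it nor any descendant is in the conditioning set).
  P6: blocked at collider V (neither it nor any descendant is in the conditioning set).
  P7: blocked at collider V (neither it nor any descendant is in the conditioning set).
{E} does not satisfy the backdoor criterion.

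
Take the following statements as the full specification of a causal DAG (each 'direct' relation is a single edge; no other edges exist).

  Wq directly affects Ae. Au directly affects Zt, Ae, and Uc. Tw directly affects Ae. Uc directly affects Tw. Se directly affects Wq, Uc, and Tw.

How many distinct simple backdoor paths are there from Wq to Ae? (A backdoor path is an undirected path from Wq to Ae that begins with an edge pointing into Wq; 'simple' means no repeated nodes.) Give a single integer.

A backdoor path from Wq to Ae is any simple undirected path whose first edge points into Wq (i.e. leaves Wq via a parent).
Parents of Wq: {Se}.
Enumerating:
  P1: Wq <- Se -> Uc <- Au -> Ae
  P2: Wq <- Se -> Uc -> Tw -> Ae
  P3: Wq <- Se -> Tw <- Uc <- Au -> Ae
  P4: Wq <- Se -> Tw -> Ae
That exhausts the simple backdoor paths. Count: 4.

4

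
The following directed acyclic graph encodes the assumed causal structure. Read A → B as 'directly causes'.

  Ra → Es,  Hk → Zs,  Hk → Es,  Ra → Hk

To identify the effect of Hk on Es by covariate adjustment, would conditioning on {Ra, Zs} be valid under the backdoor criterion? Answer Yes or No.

Backdoor paths from Hk to Es (paths whose first edge points into Hk):
  P1: Hk <- Ra -> Es
Condition 1 (no descendant of Hk in the set): FAILS — Zs is a descendant of Hk.
Condition 2 (every backdoor path blocked by {Ra, Zs}):
  P1: blocked at fork node Ra ∈ conditioning set.
{Ra, Zs} does not satisfy the backdoor criterion.

No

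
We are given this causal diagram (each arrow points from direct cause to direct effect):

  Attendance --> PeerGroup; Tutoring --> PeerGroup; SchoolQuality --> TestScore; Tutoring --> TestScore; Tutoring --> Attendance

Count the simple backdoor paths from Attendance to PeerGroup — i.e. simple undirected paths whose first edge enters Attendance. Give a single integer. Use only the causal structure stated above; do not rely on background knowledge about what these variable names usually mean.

A backdoor path from Attendance to PeerGroup is any simple undirected path whose first edge points into Attendance (i.e. leaves Attendance via a parent).
Parents of Attendance: {Tutoring}.
Enumerating:
  P1: Attendance <- Tutoring -> PeerGroup
That exhausts the simple backdoor paths. Count: 1.

1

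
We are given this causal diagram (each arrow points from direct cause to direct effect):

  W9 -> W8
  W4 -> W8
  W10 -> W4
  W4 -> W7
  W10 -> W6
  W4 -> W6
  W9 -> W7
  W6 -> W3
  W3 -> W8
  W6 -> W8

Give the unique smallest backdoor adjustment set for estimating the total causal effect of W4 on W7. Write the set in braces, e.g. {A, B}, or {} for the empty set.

Variables eligible for adjustment (non-descendants of W4, excluding W4 and W7): {W10, W9}.
Backdoor paths from W4 to W7:
  P1: W4 <- W10 -> W6 -> W3 -> W8 <- W9 -> W7
  P2: W4 <- W10 -> W6 -> W8 <- W9 -> W7
Each backdoor path contains an unconditioned collider, so every path is already blocked with the empty conditioning set:
  P1: blocked at collider W8 (neither it nor any descendant is in the conditioning set).
  P2: blocked at collider W8 (neither it nor any descendant is in the conditioning set).
The empty set is therefore the unique smallest valid set.

{}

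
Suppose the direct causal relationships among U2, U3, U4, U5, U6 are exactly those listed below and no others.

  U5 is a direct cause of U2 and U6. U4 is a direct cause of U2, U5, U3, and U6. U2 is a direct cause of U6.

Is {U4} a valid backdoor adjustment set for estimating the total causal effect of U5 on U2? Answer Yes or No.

Backdoor paths from U5 to U2 (paths whose first edge points into U5):
  P1: U5 <- U4 -> U2
  P2: U5 <- U4 -> U6 <- U2
Condition 1 (no descendant of U5 in the set): holds — descendants of U5 are {U2, U6}; none are in {U4}.
Condition 2 (every backdoor path blocked by {U4}):
  P1: blocked at fork node U4 ∈ conditioning set.
  P2: blocked at fork node U4 ∈ conditioning set.
{U4} satisfies the backdoor criterion.

Yes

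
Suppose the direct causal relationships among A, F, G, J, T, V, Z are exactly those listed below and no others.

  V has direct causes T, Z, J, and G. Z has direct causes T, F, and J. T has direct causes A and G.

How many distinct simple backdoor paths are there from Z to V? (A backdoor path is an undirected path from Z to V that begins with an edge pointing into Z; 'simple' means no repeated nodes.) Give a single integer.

3

A backdoor path from Z to V is any simple undirected path whose first edge points into Z (i.e. leaves Z via a parent).
Parents of Z: {F, J, T}.
Enumerating:
  P1: Z <- J -> V
  P2: Z <- T <- G -> V
  P3: Z <- T -> V
That exhausts the simple backdoor paths. Count: 3.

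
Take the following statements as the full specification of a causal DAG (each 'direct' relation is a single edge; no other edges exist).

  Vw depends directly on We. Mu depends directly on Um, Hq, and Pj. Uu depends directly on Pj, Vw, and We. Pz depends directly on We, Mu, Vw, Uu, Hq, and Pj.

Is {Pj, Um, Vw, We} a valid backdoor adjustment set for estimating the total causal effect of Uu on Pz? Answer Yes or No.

Backdoor paths from Uu to Pz (paths whose first edge points into Uu):
  P1: Uu <- We -> Vw -> Pz
  P2: Uu <- We -> Pz
  P3: Uu <- Pj -> Mu <- Hq -> Pz
  P4: Uu <- Pj -> Mu -> Pz
  P5: Uu <- Pj -> Pz
  P6: Uu <- Vw <- We -> Pz
  P7: Uu <- Vw -> Pz
Condition 1 (no descendant of Uu in the set): holds — descendants of Uu are {Pz}; none are in {Pj, Um, Vw, We}.
Condition 2 (every backdoor path blocked by {Pj, Um, Vw, We}):
  P1: blocked at fork node We ∈ conditioning set.
  P2: blocked at fork node We ∈ conditioning set.
  P3: blocked at fork node Pj ∈ conditioning set.
  P4: blocked at fork node Pj ∈ conditioning set.
  P5: blocked at fork node Pj ∈ conditioning set.
  P6: blocked at chain node Vw ∈ conditioning set.
  P7: blocked at fork node Vw ∈ conditioning set.
{Pj, Um, Vw, We} satisfies the backdoor criterion.

Yes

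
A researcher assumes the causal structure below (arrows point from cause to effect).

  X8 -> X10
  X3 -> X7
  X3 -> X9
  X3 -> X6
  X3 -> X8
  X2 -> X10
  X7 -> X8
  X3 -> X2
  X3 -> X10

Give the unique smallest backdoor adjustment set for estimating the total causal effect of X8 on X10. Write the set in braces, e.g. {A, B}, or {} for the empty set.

Variables eligible for adjustment (non-descendants of X8, excluding X8 and X10): {X2, X3, X6, X7, X9}.
Backdoor paths from X8 to X10:
  P1: X8 <- X3 -> X2 -> X10
  P2: X8 <- X3 -> X10
  P3: X8 <- X7 <- X3 -> X2 -> X10
  P4: X8 <- X7 <- X3 -> X10
The empty set is not sufficient: P1 (X8 <- X3 -> X2 -> X10) has no collider blocking it and no conditioned non-collider, so it is open.
Try {X3}:
  P1: blocked at fork node X3 ∈ conditioning set.
  P2: blocked at fork node X3 ∈ conditioning set.
  P3: blocked at fork node X3 ∈ conditioning set.
  P4: blocked at fork node X3 ∈ conditioning set.
{X3} contains no descendant of X8 and blocks every backdoor path.
No other singleton works — e.g. {X7} leaves P1 open — so {X3} is the unique smallest valid adjustment set.

{X3}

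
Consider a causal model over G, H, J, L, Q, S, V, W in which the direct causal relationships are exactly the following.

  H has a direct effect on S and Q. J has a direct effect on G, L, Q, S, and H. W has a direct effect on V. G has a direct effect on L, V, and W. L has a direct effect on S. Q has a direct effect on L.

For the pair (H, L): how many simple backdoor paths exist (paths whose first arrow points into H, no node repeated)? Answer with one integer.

4

A backdoor path from H to L is any simple undirected path whose first edge points into H (i.e. leaves H via a parent).
Parents of H: {J}.
Enumerating:
  P1: H <- J -> G -> L
  P2: H <- J -> Q -> L
  P3: H <- J -> L
  P4: H <- J -> S <- L
That exhausts the simple backdoor paths. Count: 4.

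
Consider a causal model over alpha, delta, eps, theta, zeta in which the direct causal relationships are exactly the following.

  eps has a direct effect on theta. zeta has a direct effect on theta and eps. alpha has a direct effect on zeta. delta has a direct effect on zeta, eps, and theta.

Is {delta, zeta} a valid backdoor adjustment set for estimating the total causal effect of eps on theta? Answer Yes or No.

Backdoor paths from eps to theta (paths whose first edge points into eps):
  P1: eps <- delta -> zeta -> theta
  P2: eps <- delta -> theta
  P3: eps <- zeta <- delta -> theta
  P4: eps <- zeta -> theta
Condition 1 (no descendant of eps in the set): holds — descendants of eps are {theta}; none are in {delta, zeta}.
Condition 2 (every backdoor path blocked by {delta, zeta}):
  P1: blocked at fork node delta ∈ conditioning set.
  P2: blocked at fork node delta ∈ conditioning set.
  P3: blocked at chain node zeta ∈ conditioning set.
  P4: blocked at fork node zeta ∈ conditioning set.
{delta, zeta} satisfies the backdoor criterion.

Yes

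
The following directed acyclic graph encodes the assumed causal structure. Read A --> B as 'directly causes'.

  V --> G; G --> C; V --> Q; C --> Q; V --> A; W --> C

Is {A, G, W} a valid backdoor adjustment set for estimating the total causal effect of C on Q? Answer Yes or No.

Yes

Backdoor paths from C to Q (paths whose first edge points into C):
  P1: C <- G <- V -> Q
Condition 1 (no descendant of C in the set): holds — descendants of C are {Q}; none are in {A, G, W}.
Condition 2 (every backdoor path blocked by {A, G, W}):
  P1: blocked at chain node G ∈ conditioning set.
{A, G, W} satisfies the backdoor criterion.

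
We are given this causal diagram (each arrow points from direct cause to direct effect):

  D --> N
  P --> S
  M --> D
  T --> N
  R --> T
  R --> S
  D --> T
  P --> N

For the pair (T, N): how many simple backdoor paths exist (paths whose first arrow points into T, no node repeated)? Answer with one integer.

A backdoor path from T to N is any simple undirected path whose first edge points into T (i.e. leaves T via a parent).
Parents of T: {D, R}.
Enumerating:
  P1: T <- D -> N
  P2: T <- R -> S <- P -> N
That exhausts the simple backdoor paths. Count: 2.

2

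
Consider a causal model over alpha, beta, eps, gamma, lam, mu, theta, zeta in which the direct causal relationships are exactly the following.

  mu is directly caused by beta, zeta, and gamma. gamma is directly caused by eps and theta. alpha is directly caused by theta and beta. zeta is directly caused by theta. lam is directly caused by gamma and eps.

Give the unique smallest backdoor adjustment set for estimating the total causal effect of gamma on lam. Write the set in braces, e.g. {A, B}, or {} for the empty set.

{eps}

Variables eligible for adjustment (non-descendants of gamma, excluding gamma and lam): {alpha, beta, eps, theta, zeta}.
Backdoor paths from gamma to lam:
  P1: gamma <- eps -> lam
The empty set is not sufficient: P1 (gamma <- eps -> lam) has no collider blocking it and no conditioned non-collider, so it is open.
Try {eps}:
  P1: blocked at fork node eps ∈ conditioning set.
{eps} contains no descendant of gamma and blocks every backdoor path.
No other singleton works — e.g. {beta} leaves P1 open — so {eps} is the unique smallest valid adjustment set.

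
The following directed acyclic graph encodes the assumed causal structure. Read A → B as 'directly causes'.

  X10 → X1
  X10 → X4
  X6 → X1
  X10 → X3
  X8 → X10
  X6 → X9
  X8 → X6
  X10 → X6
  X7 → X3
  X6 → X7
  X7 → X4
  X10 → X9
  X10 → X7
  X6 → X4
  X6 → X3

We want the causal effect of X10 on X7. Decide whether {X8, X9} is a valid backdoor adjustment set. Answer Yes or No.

Backdoor paths from X10 to X7 (paths whose first edge points into X10):
  P1: X10 <- X8 -> X6 -> X7
  P2: X10 <- X8 -> X6 -> X3 <- X7
  P3: X10 <- X8 -> X6 -> X4 <- X7
Condition 1 (no descendant of X10 in the set): FAILS — X9 is a descendant of X10.
Condition 2 (every backdoor path blocked by {X8, X9}):
  P1: blocked at fork node X8 ∈ conditioning set.
  P2: blocked at fork node X8 ∈ conditioning set.
  P3: blocked at fork node X8 ∈ conditioning set.
{X8, X9} does not satisfy the backdoor criterion.

No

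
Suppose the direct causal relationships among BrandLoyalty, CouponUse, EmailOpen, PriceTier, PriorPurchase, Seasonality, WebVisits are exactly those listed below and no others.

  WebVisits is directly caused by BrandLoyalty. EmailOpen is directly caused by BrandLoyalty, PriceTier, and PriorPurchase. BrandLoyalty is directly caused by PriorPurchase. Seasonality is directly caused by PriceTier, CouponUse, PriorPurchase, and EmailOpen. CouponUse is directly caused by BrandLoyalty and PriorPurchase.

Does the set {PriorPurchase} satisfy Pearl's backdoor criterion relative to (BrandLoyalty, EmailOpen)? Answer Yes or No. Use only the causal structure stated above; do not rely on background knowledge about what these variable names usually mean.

Yes

Backdoor paths from BrandLoyalty to EmailOpen (paths whose first edge points into BrandLoyalty):
  P1: BrandLoyalty <- PriorPurchase -> CouponUse -> Seasonality <- PriceTier -> EmailOpen
  P2: BrandLoyalty <- PriorPurchase -> CouponUse -> Seasonality <- EmailOpen
  P3: BrandLoyalty <- PriorPurchase -> EmailOpen
  P4: BrandLoyalty <- PriorPurchase -> Seasonality <- PriceTier -> EmailOpen
  P5: BrandLoyalty <- PriorPurchase -> Seasonality <- EmailOpen
Condition 1 (no descendant of BrandLoyalty in the set): holds — descendants of BrandLoyalty are {CouponUse, EmailOpen, Seasonality, WebVisits}; none are in {PriorPurchase}.
Condition 2 (every backdoor path blocked by {PriorPurchase}):
  P1: blocked at fork node PriorPurchase ∈ conditioning set.
  P2: blocked at fork node PriorPurchase ∈ conditioning set.
  P3: blocked at fork node PriorPurchase ∈ conditioning set.
  P4: blocked at fork node PriorPurchase ∈ conditioning set.
  P5: blocked at fork node PriorPurchase ∈ conditioning set.
{PriorPurchase} satisfies the backdoor criterion.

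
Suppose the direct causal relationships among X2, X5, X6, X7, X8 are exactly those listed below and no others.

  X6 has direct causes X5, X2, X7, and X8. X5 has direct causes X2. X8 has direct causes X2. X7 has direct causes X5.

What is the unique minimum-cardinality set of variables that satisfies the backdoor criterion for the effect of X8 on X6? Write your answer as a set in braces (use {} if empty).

{X2}

Variables eligible for adjustment (non-descendants of X8, excluding X8 and X6): {X2, X5, X7}.
Backdoor paths from X8 to X6:
  P1: X8 <- X2 -> X5 -> X7 -> X6
  P2: X8 <- X2 -> X5 -> X6
  P3: X8 <- X2 -> X6
The empty set is not sufficient: P1 (X8 <- X2 -> X5 -> X7 -> X6) has no collider blocking it and no conditioned non-collider, so it is open.
Try {X2}:
  P1: blocked at fork node X2 ∈ conditioning set.
  P2: blocked at fork node X2 ∈ conditioning set.
  P3: blocked at fork node X2 ∈ conditioning set.
{X2} contains no descendant of X8 and blocks every backdoor path.
No other singleton works — e.g. {X5} leaves P3 open — so {X2} is the unique smallest valid adjustment set.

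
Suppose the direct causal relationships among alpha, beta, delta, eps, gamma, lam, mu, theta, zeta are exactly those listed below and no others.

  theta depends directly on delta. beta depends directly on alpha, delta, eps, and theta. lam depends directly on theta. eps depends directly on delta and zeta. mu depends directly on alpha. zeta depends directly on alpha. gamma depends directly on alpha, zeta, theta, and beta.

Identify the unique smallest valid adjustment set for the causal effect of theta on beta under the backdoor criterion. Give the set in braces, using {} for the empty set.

{delta}

Variables eligible for adjustment (non-descendants of theta, excluding theta and beta): {alpha, delta, eps, mu, zeta}.
Backdoor paths from theta to beta:
  P1: theta <- delta -> eps <- zeta <- alpha -> beta
  P2: theta <- delta -> eps <- zeta <- alpha -> gamma <- beta
  P3: theta <- delta -> eps <- zeta -> gamma <- alpha -> beta
  P4: theta <- delta -> eps <- zeta -> gamma <- beta
  P5: theta <- delta -> eps -> beta
  P6: theta <- delta -> beta
The empty set is not sufficient: P5 (theta <- delta -> eps -> beta) has no collider blocking it and no conditioned non-collider, so it is open.
Try {delta}:
  P1: blocked at fork node delta ∈ conditioning set.
  P2: blocked at fork node delta ∈ conditioning set.
  P3: blocked at fork node delta ∈ conditioning set.
  P4: blocked at fork node delta ∈ conditioning set.
  P5: blocked at fork node delta ∈ conditioning set.
  P6: blocked at fork node delta ∈ conditioning set.
{delta} contains no descendant of theta and blocks every backdoor path.
No other singleton works — e.g. {alpha} leaves P5 open — so {delta} is the unique smallest valid adjustment set.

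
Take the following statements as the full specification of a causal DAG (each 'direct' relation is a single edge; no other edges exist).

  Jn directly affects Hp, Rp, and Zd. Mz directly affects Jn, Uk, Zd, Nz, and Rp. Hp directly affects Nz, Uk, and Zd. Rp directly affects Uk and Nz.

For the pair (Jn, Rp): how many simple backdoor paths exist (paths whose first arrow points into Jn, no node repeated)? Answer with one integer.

A backdoor path from Jn to Rp is any simple undirected path whose first edge points into Jn (i.e. leaves Jn via a parent).
Parents of Jn: {Mz}.
Enumerating:
  P1: Jn <- Mz -> Rp
  P2: Jn <- Mz -> Uk <- Rp
  P3: Jn <- Mz -> Uk <- Hp -> Nz <- Rp
  P4: Jn <- Mz -> Nz <- Rp
  P5: Jn <- Mz -> Nz <- Hp -> Uk <- Rp
  P6: Jn <- Mz -> Zd <- Hp -> Uk <- Rp
  P7: Jn <- Mz -> Zd <- Hp -> Nz <- Rp
That exhausts the simple backdoor paths. Count: 7.

7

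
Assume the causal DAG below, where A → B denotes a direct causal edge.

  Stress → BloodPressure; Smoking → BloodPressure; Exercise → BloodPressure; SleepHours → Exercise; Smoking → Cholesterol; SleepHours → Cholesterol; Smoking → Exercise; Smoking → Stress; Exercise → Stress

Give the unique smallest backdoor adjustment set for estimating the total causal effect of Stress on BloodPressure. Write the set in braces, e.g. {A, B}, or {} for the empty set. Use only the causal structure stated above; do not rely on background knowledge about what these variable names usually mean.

Variables eligible for adjustment (non-descendants of Stress, excluding Stress and BloodPressure): {Cholesterol, Exercise, SleepHours, Smoking}.
Backdoor paths from Stress to BloodPressure:
  P1: Stress <- Smoking -> Exercise -> BloodPressure
  P2: Stress <- Smoking -> Cholesterol <- SleepHours -> Exercise -> BloodPressure
  P3: Stress <- Smoking -> BloodPressure
  P4: Stress <- Exercise <- SleepHours -> Cholesterol <- Smoking -> BloodPressure
  P5: Stress <- Exercise <- Smoking -> BloodPressure
  P6: Stress <- Exercise -> BloodPressure
The empty set is not sufficient: P1 (Stress <- Smoking -> Exercise -> BloodPressure) has no collider blocking it and no conditioned non-collider, so it is open.
Try {Exercise, Smoking}:
  P1: blocked at fork node Smoking ∈ conditioning set.
  P2: blocked at fork node Smoking ∈ conditioning set.
  P3: blocked at fork node Smoking ∈ conditioning set.
  P4: blocked at chain node Exercise ∈ conditioning set.
  P5: blocked at chain node Exercise ∈ conditioning set.
  P6: blocked at fork node Exercise ∈ conditioning set.
{Exercise, Smoking} contains no descendant of Stress and blocks every backdoor path.
Every element of {Exercise, Smoking} is needed (dropping Exercise leaves P6 open; dropping Smoking leaves P3 open), so no proper subset is valid.
Among all size-2 subsets of the eligible variables, only {Exercise, Smoking} blocks every backdoor path, so it is the unique smallest valid adjustment set.

{Exercise, Smoking}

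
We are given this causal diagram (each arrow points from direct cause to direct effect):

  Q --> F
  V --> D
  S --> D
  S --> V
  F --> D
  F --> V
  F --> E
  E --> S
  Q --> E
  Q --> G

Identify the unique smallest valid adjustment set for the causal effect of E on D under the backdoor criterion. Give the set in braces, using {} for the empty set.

{F}

Variables eligible for adjustment (non-descendants of E, excluding E and D): {F, G, Q}.
Backdoor paths from E to D:
  P1: E <- Q -> F -> V <- S -> D
  P2: E <- Q -> F -> V -> D
  P3: E <- Q -> F -> D
  P4: E <- F -> V <- S -> D
  P5: E <- F -> V -> D
  P6: E <- F -> D
The empty set is not sufficient: P2 (E <- Q -> F -> V -> D) has no collider blocking it and no conditioned non-collider, so it is open.
Try {F}:
  P1: blocked at chain node F ∈ conditioning set.
  P2: blocked at chain node F ∈ conditioning set.
  P3: blocked at chain node F ∈ conditioning set.
  P4: blocked at fork node F ∈ conditioning set.
  P5: blocked at fork node F ∈ conditioning set.
  P6: blocked at fork node F ∈ conditioning set.
{F} contains no descendant of E and blocks every backdoor path.
No other singleton works — e.g. {Q} leaves P5 open — so {F} is the unique smallest valid adjustment set.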